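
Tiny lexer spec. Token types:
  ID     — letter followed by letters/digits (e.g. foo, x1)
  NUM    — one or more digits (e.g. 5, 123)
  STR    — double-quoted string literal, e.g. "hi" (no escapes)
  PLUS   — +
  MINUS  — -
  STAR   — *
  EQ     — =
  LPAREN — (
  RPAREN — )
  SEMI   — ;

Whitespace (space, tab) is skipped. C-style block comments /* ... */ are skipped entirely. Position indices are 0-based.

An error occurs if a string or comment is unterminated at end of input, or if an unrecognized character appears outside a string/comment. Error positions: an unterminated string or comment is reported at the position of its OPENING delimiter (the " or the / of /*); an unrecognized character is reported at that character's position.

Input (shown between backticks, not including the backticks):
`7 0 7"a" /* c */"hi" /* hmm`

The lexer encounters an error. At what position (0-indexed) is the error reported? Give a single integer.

Answer: 21

Derivation:
pos=0: emit NUM '7' (now at pos=1)
pos=2: emit NUM '0' (now at pos=3)
pos=4: emit NUM '7' (now at pos=5)
pos=5: enter STRING mode
pos=5: emit STR "a" (now at pos=8)
pos=9: enter COMMENT mode (saw '/*')
exit COMMENT mode (now at pos=16)
pos=16: enter STRING mode
pos=16: emit STR "hi" (now at pos=20)
pos=21: enter COMMENT mode (saw '/*')
pos=21: ERROR — unterminated comment (reached EOF)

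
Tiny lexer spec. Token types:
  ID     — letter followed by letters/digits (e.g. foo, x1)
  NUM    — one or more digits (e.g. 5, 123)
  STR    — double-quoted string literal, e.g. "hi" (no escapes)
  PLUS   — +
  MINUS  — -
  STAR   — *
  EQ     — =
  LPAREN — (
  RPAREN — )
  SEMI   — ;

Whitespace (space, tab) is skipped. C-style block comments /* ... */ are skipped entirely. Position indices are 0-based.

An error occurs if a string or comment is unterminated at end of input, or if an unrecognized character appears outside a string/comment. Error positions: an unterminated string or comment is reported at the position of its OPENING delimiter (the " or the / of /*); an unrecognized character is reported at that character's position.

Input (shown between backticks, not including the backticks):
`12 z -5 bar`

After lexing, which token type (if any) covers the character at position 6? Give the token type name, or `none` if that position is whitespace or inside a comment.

pos=0: emit NUM '12' (now at pos=2)
pos=3: emit ID 'z' (now at pos=4)
pos=5: emit MINUS '-'
pos=6: emit NUM '5' (now at pos=7)
pos=8: emit ID 'bar' (now at pos=11)
DONE. 5 tokens: [NUM, ID, MINUS, NUM, ID]
Position 6: char is '5' -> NUM

Answer: NUM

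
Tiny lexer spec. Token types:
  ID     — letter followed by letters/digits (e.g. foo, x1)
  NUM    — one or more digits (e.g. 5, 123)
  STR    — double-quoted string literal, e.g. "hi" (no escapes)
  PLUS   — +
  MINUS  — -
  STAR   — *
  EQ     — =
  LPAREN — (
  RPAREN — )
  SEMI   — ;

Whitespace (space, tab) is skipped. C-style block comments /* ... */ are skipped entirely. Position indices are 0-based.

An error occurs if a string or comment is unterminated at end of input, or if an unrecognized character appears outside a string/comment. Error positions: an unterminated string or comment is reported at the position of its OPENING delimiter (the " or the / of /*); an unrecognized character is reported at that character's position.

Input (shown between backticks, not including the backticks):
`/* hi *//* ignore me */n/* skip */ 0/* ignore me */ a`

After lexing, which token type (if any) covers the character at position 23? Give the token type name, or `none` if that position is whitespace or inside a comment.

pos=0: enter COMMENT mode (saw '/*')
exit COMMENT mode (now at pos=8)
pos=8: enter COMMENT mode (saw '/*')
exit COMMENT mode (now at pos=23)
pos=23: emit ID 'n' (now at pos=24)
pos=24: enter COMMENT mode (saw '/*')
exit COMMENT mode (now at pos=34)
pos=35: emit NUM '0' (now at pos=36)
pos=36: enter COMMENT mode (saw '/*')
exit COMMENT mode (now at pos=51)
pos=52: emit ID 'a' (now at pos=53)
DONE. 3 tokens: [ID, NUM, ID]
Position 23: char is 'n' -> ID

Answer: ID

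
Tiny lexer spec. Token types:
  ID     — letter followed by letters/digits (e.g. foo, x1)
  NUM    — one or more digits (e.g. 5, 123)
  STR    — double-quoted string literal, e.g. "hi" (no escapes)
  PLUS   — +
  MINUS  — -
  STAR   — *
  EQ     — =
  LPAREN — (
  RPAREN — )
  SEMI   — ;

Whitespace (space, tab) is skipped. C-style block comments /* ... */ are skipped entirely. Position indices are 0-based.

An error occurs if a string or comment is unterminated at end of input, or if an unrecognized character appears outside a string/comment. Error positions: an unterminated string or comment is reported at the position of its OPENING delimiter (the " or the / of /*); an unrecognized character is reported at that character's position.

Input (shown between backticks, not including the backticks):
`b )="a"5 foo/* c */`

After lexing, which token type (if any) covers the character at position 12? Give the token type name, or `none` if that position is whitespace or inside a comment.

Answer: none

Derivation:
pos=0: emit ID 'b' (now at pos=1)
pos=2: emit RPAREN ')'
pos=3: emit EQ '='
pos=4: enter STRING mode
pos=4: emit STR "a" (now at pos=7)
pos=7: emit NUM '5' (now at pos=8)
pos=9: emit ID 'foo' (now at pos=12)
pos=12: enter COMMENT mode (saw '/*')
exit COMMENT mode (now at pos=19)
DONE. 6 tokens: [ID, RPAREN, EQ, STR, NUM, ID]
Position 12: char is '/' -> none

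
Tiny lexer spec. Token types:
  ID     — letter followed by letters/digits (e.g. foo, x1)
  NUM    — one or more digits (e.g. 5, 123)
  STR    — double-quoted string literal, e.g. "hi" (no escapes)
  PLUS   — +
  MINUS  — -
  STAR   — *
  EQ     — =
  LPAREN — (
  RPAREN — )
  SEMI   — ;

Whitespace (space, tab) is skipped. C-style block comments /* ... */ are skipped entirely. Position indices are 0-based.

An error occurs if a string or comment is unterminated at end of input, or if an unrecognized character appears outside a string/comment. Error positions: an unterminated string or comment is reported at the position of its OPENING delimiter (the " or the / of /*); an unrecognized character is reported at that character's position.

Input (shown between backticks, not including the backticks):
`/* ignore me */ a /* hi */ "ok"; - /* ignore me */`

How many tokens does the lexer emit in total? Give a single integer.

pos=0: enter COMMENT mode (saw '/*')
exit COMMENT mode (now at pos=15)
pos=16: emit ID 'a' (now at pos=17)
pos=18: enter COMMENT mode (saw '/*')
exit COMMENT mode (now at pos=26)
pos=27: enter STRING mode
pos=27: emit STR "ok" (now at pos=31)
pos=31: emit SEMI ';'
pos=33: emit MINUS '-'
pos=35: enter COMMENT mode (saw '/*')
exit COMMENT mode (now at pos=50)
DONE. 4 tokens: [ID, STR, SEMI, MINUS]

Answer: 4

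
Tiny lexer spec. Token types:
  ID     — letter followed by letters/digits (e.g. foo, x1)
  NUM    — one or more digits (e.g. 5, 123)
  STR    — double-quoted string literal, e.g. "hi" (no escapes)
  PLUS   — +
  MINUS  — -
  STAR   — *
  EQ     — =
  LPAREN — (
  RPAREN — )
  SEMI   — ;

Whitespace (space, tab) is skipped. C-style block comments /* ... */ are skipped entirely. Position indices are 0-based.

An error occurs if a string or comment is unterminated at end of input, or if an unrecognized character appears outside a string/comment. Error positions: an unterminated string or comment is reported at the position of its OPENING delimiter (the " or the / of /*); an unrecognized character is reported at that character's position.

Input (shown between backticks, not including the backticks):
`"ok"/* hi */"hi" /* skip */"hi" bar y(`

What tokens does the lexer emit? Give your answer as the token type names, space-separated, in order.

pos=0: enter STRING mode
pos=0: emit STR "ok" (now at pos=4)
pos=4: enter COMMENT mode (saw '/*')
exit COMMENT mode (now at pos=12)
pos=12: enter STRING mode
pos=12: emit STR "hi" (now at pos=16)
pos=17: enter COMMENT mode (saw '/*')
exit COMMENT mode (now at pos=27)
pos=27: enter STRING mode
pos=27: emit STR "hi" (now at pos=31)
pos=32: emit ID 'bar' (now at pos=35)
pos=36: emit ID 'y' (now at pos=37)
pos=37: emit LPAREN '('
DONE. 6 tokens: [STR, STR, STR, ID, ID, LPAREN]

Answer: STR STR STR ID ID LPAREN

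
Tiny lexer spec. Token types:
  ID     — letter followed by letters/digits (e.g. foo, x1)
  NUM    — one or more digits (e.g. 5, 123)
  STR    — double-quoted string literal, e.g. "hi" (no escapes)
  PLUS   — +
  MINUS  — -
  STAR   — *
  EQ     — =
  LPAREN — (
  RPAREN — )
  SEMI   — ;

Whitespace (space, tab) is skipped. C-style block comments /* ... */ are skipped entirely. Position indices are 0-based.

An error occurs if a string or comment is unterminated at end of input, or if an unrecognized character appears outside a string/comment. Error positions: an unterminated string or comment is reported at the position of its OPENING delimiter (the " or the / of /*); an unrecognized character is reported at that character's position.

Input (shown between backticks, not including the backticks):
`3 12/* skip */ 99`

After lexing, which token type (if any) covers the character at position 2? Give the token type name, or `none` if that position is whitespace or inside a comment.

pos=0: emit NUM '3' (now at pos=1)
pos=2: emit NUM '12' (now at pos=4)
pos=4: enter COMMENT mode (saw '/*')
exit COMMENT mode (now at pos=14)
pos=15: emit NUM '99' (now at pos=17)
DONE. 3 tokens: [NUM, NUM, NUM]
Position 2: char is '1' -> NUM

Answer: NUM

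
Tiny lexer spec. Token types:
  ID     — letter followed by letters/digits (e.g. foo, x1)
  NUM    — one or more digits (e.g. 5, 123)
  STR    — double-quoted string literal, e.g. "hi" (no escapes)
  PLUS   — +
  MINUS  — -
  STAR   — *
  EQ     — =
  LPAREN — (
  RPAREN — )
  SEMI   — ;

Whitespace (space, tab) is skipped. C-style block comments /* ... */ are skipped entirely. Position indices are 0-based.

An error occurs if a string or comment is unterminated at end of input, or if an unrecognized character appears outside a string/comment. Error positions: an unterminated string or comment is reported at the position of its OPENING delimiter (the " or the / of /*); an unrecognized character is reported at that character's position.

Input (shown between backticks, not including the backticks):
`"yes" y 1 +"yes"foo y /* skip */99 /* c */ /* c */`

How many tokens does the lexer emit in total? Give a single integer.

Answer: 8

Derivation:
pos=0: enter STRING mode
pos=0: emit STR "yes" (now at pos=5)
pos=6: emit ID 'y' (now at pos=7)
pos=8: emit NUM '1' (now at pos=9)
pos=10: emit PLUS '+'
pos=11: enter STRING mode
pos=11: emit STR "yes" (now at pos=16)
pos=16: emit ID 'foo' (now at pos=19)
pos=20: emit ID 'y' (now at pos=21)
pos=22: enter COMMENT mode (saw '/*')
exit COMMENT mode (now at pos=32)
pos=32: emit NUM '99' (now at pos=34)
pos=35: enter COMMENT mode (saw '/*')
exit COMMENT mode (now at pos=42)
pos=43: enter COMMENT mode (saw '/*')
exit COMMENT mode (now at pos=50)
DONE. 8 tokens: [STR, ID, NUM, PLUS, STR, ID, ID, NUM]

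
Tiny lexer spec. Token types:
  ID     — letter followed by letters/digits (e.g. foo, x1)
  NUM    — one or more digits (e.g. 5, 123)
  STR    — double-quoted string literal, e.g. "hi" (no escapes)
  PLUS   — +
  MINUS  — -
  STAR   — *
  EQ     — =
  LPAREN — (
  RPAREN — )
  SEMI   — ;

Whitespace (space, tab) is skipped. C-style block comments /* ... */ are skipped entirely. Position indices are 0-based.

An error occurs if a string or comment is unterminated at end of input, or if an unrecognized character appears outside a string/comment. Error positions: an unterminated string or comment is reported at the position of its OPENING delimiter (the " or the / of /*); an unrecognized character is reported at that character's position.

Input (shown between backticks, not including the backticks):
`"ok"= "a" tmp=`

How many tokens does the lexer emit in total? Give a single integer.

Answer: 5

Derivation:
pos=0: enter STRING mode
pos=0: emit STR "ok" (now at pos=4)
pos=4: emit EQ '='
pos=6: enter STRING mode
pos=6: emit STR "a" (now at pos=9)
pos=10: emit ID 'tmp' (now at pos=13)
pos=13: emit EQ '='
DONE. 5 tokens: [STR, EQ, STR, ID, EQ]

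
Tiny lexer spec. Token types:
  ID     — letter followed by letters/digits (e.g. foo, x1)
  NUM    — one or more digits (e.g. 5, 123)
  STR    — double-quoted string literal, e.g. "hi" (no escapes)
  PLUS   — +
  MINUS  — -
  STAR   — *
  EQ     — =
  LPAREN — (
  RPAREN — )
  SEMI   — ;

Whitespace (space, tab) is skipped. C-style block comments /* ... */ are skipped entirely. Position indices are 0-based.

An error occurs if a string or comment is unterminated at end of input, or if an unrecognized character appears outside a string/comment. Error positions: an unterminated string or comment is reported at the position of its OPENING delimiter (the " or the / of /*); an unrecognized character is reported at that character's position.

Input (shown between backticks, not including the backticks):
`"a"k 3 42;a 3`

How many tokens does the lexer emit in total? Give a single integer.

pos=0: enter STRING mode
pos=0: emit STR "a" (now at pos=3)
pos=3: emit ID 'k' (now at pos=4)
pos=5: emit NUM '3' (now at pos=6)
pos=7: emit NUM '42' (now at pos=9)
pos=9: emit SEMI ';'
pos=10: emit ID 'a' (now at pos=11)
pos=12: emit NUM '3' (now at pos=13)
DONE. 7 tokens: [STR, ID, NUM, NUM, SEMI, ID, NUM]

Answer: 7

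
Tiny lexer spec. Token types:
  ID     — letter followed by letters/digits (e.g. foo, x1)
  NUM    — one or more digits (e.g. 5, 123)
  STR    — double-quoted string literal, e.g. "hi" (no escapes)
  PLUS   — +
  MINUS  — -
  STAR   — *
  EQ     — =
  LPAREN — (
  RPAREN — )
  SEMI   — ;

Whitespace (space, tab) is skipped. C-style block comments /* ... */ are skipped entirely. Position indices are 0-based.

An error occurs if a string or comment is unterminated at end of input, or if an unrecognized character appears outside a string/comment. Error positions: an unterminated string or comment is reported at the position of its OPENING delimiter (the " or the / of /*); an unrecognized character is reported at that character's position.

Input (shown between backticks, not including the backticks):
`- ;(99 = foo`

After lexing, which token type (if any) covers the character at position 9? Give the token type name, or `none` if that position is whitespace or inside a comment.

Answer: ID

Derivation:
pos=0: emit MINUS '-'
pos=2: emit SEMI ';'
pos=3: emit LPAREN '('
pos=4: emit NUM '99' (now at pos=6)
pos=7: emit EQ '='
pos=9: emit ID 'foo' (now at pos=12)
DONE. 6 tokens: [MINUS, SEMI, LPAREN, NUM, EQ, ID]
Position 9: char is 'f' -> ID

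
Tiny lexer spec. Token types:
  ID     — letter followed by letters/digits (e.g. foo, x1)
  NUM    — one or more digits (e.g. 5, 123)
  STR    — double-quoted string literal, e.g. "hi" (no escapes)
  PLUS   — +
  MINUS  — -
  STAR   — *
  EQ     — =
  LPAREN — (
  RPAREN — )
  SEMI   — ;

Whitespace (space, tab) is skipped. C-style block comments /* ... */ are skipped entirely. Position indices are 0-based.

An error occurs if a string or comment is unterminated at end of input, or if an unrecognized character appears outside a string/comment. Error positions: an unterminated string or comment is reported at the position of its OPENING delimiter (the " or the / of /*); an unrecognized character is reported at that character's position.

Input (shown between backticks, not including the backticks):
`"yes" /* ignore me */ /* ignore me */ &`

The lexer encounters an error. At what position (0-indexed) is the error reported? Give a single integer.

Answer: 38

Derivation:
pos=0: enter STRING mode
pos=0: emit STR "yes" (now at pos=5)
pos=6: enter COMMENT mode (saw '/*')
exit COMMENT mode (now at pos=21)
pos=22: enter COMMENT mode (saw '/*')
exit COMMENT mode (now at pos=37)
pos=38: ERROR — unrecognized char '&'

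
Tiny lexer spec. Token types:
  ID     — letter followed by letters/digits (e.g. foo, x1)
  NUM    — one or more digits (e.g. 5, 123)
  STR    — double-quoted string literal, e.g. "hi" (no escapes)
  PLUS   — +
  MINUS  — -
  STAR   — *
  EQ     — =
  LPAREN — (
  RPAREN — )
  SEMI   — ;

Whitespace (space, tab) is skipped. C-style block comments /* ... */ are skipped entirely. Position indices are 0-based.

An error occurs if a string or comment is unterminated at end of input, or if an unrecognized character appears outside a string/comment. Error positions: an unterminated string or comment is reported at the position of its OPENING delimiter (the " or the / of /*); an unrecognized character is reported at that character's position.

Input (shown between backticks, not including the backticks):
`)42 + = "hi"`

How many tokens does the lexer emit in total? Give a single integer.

pos=0: emit RPAREN ')'
pos=1: emit NUM '42' (now at pos=3)
pos=4: emit PLUS '+'
pos=6: emit EQ '='
pos=8: enter STRING mode
pos=8: emit STR "hi" (now at pos=12)
DONE. 5 tokens: [RPAREN, NUM, PLUS, EQ, STR]

Answer: 5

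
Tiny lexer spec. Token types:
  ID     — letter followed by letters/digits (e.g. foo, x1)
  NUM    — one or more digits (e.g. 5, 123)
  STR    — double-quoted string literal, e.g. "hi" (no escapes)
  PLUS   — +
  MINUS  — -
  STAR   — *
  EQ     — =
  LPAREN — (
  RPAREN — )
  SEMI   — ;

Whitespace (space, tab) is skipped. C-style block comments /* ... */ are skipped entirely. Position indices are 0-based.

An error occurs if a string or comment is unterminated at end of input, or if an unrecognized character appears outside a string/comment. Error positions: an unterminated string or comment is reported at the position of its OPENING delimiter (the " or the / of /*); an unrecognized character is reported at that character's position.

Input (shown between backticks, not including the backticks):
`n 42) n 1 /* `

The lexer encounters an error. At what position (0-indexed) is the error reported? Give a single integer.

Answer: 10

Derivation:
pos=0: emit ID 'n' (now at pos=1)
pos=2: emit NUM '42' (now at pos=4)
pos=4: emit RPAREN ')'
pos=6: emit ID 'n' (now at pos=7)
pos=8: emit NUM '1' (now at pos=9)
pos=10: enter COMMENT mode (saw '/*')
pos=10: ERROR — unterminated comment (reached EOF)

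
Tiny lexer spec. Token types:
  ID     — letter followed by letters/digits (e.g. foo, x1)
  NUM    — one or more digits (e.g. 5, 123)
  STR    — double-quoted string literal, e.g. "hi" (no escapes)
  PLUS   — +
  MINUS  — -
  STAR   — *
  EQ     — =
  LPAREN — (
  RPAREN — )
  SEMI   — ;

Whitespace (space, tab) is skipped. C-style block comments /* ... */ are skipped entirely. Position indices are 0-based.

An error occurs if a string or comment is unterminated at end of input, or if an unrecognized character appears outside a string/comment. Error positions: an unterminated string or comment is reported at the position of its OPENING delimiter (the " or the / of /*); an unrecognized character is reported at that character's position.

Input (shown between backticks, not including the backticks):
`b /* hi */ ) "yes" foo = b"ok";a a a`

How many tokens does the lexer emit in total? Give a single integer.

pos=0: emit ID 'b' (now at pos=1)
pos=2: enter COMMENT mode (saw '/*')
exit COMMENT mode (now at pos=10)
pos=11: emit RPAREN ')'
pos=13: enter STRING mode
pos=13: emit STR "yes" (now at pos=18)
pos=19: emit ID 'foo' (now at pos=22)
pos=23: emit EQ '='
pos=25: emit ID 'b' (now at pos=26)
pos=26: enter STRING mode
pos=26: emit STR "ok" (now at pos=30)
pos=30: emit SEMI ';'
pos=31: emit ID 'a' (now at pos=32)
pos=33: emit ID 'a' (now at pos=34)
pos=35: emit ID 'a' (now at pos=36)
DONE. 11 tokens: [ID, RPAREN, STR, ID, EQ, ID, STR, SEMI, ID, ID, ID]

Answer: 11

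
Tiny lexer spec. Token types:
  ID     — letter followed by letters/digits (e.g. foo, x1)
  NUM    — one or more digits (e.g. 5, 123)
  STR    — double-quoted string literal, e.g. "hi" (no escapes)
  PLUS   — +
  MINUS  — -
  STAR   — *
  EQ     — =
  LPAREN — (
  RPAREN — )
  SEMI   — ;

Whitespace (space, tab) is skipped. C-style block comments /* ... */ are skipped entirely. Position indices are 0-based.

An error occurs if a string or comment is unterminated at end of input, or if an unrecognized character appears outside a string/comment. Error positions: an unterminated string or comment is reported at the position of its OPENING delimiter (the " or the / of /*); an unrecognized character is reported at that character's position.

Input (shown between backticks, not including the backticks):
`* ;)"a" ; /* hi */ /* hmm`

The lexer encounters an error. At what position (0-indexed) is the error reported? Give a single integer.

Answer: 19

Derivation:
pos=0: emit STAR '*'
pos=2: emit SEMI ';'
pos=3: emit RPAREN ')'
pos=4: enter STRING mode
pos=4: emit STR "a" (now at pos=7)
pos=8: emit SEMI ';'
pos=10: enter COMMENT mode (saw '/*')
exit COMMENT mode (now at pos=18)
pos=19: enter COMMENT mode (saw '/*')
pos=19: ERROR — unterminated comment (reached EOF)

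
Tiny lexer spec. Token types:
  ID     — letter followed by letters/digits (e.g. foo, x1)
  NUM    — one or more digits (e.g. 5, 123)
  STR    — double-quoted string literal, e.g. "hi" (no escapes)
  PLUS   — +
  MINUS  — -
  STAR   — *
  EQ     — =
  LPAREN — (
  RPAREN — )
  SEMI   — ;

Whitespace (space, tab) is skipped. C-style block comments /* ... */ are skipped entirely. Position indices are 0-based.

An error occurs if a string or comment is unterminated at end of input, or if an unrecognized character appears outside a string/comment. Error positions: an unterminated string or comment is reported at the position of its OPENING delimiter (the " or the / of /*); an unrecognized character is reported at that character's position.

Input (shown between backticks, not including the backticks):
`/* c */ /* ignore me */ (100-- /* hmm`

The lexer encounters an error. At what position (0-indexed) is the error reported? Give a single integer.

pos=0: enter COMMENT mode (saw '/*')
exit COMMENT mode (now at pos=7)
pos=8: enter COMMENT mode (saw '/*')
exit COMMENT mode (now at pos=23)
pos=24: emit LPAREN '('
pos=25: emit NUM '100' (now at pos=28)
pos=28: emit MINUS '-'
pos=29: emit MINUS '-'
pos=31: enter COMMENT mode (saw '/*')
pos=31: ERROR — unterminated comment (reached EOF)

Answer: 31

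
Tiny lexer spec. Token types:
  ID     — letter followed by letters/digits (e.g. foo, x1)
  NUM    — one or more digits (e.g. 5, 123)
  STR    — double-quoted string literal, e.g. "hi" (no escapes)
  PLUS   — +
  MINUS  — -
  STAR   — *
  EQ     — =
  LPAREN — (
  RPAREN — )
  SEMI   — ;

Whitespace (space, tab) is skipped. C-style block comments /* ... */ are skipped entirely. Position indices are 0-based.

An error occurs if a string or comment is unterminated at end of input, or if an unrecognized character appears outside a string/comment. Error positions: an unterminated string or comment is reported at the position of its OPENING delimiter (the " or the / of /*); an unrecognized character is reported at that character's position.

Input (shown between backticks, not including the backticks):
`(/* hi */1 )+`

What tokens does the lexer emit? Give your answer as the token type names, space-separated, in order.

Answer: LPAREN NUM RPAREN PLUS

Derivation:
pos=0: emit LPAREN '('
pos=1: enter COMMENT mode (saw '/*')
exit COMMENT mode (now at pos=9)
pos=9: emit NUM '1' (now at pos=10)
pos=11: emit RPAREN ')'
pos=12: emit PLUS '+'
DONE. 4 tokens: [LPAREN, NUM, RPAREN, PLUS]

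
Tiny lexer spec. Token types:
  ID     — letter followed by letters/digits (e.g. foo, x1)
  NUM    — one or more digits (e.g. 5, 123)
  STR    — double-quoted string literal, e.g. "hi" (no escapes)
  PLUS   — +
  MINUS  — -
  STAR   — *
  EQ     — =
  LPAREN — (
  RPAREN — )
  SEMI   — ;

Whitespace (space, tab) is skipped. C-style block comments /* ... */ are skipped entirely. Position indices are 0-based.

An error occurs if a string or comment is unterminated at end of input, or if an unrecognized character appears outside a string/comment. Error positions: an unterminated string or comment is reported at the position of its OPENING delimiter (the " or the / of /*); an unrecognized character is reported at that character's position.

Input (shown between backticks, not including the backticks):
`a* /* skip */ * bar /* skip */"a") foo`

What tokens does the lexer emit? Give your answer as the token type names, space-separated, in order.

Answer: ID STAR STAR ID STR RPAREN ID

Derivation:
pos=0: emit ID 'a' (now at pos=1)
pos=1: emit STAR '*'
pos=3: enter COMMENT mode (saw '/*')
exit COMMENT mode (now at pos=13)
pos=14: emit STAR '*'
pos=16: emit ID 'bar' (now at pos=19)
pos=20: enter COMMENT mode (saw '/*')
exit COMMENT mode (now at pos=30)
pos=30: enter STRING mode
pos=30: emit STR "a" (now at pos=33)
pos=33: emit RPAREN ')'
pos=35: emit ID 'foo' (now at pos=38)
DONE. 7 tokens: [ID, STAR, STAR, ID, STR, RPAREN, ID]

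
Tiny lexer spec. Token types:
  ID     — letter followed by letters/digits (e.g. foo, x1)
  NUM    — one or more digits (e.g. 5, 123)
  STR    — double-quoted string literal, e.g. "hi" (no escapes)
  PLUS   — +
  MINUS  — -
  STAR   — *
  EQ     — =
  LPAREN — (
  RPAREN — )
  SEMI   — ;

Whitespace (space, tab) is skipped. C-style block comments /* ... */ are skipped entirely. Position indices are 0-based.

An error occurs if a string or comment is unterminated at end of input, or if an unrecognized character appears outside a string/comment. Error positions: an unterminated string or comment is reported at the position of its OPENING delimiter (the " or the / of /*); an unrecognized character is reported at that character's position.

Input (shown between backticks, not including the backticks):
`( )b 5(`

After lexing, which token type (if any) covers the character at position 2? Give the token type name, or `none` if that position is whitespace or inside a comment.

Answer: RPAREN

Derivation:
pos=0: emit LPAREN '('
pos=2: emit RPAREN ')'
pos=3: emit ID 'b' (now at pos=4)
pos=5: emit NUM '5' (now at pos=6)
pos=6: emit LPAREN '('
DONE. 5 tokens: [LPAREN, RPAREN, ID, NUM, LPAREN]
Position 2: char is ')' -> RPAREN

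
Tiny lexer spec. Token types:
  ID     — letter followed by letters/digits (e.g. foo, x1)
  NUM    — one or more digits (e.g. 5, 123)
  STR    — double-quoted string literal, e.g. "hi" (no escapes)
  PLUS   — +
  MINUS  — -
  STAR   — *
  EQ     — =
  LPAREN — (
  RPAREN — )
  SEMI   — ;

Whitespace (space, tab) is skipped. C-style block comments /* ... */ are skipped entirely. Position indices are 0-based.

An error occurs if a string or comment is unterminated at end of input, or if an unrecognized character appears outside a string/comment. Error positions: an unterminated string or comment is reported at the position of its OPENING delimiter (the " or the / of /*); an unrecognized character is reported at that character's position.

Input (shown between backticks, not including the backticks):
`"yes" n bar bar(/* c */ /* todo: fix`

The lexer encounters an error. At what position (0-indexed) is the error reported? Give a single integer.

Answer: 24

Derivation:
pos=0: enter STRING mode
pos=0: emit STR "yes" (now at pos=5)
pos=6: emit ID 'n' (now at pos=7)
pos=8: emit ID 'bar' (now at pos=11)
pos=12: emit ID 'bar' (now at pos=15)
pos=15: emit LPAREN '('
pos=16: enter COMMENT mode (saw '/*')
exit COMMENT mode (now at pos=23)
pos=24: enter COMMENT mode (saw '/*')
pos=24: ERROR — unterminated comment (reached EOF)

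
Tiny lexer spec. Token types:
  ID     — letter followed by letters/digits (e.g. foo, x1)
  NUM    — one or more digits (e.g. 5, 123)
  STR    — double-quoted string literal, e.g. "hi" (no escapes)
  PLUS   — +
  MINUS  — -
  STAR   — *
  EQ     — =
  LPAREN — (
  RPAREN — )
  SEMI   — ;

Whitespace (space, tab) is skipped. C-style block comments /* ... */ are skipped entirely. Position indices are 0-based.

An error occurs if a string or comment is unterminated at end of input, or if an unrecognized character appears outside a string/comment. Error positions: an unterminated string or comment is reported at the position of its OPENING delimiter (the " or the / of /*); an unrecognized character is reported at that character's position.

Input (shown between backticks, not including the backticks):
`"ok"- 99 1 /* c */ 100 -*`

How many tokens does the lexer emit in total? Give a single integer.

pos=0: enter STRING mode
pos=0: emit STR "ok" (now at pos=4)
pos=4: emit MINUS '-'
pos=6: emit NUM '99' (now at pos=8)
pos=9: emit NUM '1' (now at pos=10)
pos=11: enter COMMENT mode (saw '/*')
exit COMMENT mode (now at pos=18)
pos=19: emit NUM '100' (now at pos=22)
pos=23: emit MINUS '-'
pos=24: emit STAR '*'
DONE. 7 tokens: [STR, MINUS, NUM, NUM, NUM, MINUS, STAR]

Answer: 7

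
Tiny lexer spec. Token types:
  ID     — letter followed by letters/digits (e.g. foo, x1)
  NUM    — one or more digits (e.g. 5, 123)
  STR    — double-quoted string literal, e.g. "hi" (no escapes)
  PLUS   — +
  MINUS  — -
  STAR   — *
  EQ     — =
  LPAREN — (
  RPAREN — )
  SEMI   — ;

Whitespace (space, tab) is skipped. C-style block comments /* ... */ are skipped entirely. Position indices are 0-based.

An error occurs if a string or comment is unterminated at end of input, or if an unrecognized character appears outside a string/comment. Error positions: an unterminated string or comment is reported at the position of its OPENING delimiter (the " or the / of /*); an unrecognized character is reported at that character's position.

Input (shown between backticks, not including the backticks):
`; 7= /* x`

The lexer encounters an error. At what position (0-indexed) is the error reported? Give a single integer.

pos=0: emit SEMI ';'
pos=2: emit NUM '7' (now at pos=3)
pos=3: emit EQ '='
pos=5: enter COMMENT mode (saw '/*')
pos=5: ERROR — unterminated comment (reached EOF)

Answer: 5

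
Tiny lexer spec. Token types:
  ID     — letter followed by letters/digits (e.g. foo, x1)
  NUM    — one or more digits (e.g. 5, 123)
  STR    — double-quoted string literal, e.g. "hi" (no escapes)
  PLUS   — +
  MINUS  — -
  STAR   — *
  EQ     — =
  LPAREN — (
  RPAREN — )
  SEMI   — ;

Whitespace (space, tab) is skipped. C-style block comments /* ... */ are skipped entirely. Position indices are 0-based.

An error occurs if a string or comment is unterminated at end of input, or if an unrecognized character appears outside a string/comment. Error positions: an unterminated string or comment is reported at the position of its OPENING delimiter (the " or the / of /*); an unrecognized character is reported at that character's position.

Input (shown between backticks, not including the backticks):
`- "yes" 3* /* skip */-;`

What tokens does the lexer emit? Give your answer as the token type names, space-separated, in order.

pos=0: emit MINUS '-'
pos=2: enter STRING mode
pos=2: emit STR "yes" (now at pos=7)
pos=8: emit NUM '3' (now at pos=9)
pos=9: emit STAR '*'
pos=11: enter COMMENT mode (saw '/*')
exit COMMENT mode (now at pos=21)
pos=21: emit MINUS '-'
pos=22: emit SEMI ';'
DONE. 6 tokens: [MINUS, STR, NUM, STAR, MINUS, SEMI]

Answer: MINUS STR NUM STAR MINUS SEMI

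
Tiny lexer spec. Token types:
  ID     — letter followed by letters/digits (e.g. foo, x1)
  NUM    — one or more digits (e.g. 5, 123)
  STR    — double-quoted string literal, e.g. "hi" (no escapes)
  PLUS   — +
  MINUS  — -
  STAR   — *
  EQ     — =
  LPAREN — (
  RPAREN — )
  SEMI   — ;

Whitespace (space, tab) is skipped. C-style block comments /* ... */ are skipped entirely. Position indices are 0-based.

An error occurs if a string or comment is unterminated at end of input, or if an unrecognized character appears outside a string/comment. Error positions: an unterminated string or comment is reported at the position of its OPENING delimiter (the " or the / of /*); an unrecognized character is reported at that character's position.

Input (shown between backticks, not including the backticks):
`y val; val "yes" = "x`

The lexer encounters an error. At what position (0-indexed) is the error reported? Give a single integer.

Answer: 19

Derivation:
pos=0: emit ID 'y' (now at pos=1)
pos=2: emit ID 'val' (now at pos=5)
pos=5: emit SEMI ';'
pos=7: emit ID 'val' (now at pos=10)
pos=11: enter STRING mode
pos=11: emit STR "yes" (now at pos=16)
pos=17: emit EQ '='
pos=19: enter STRING mode
pos=19: ERROR — unterminated string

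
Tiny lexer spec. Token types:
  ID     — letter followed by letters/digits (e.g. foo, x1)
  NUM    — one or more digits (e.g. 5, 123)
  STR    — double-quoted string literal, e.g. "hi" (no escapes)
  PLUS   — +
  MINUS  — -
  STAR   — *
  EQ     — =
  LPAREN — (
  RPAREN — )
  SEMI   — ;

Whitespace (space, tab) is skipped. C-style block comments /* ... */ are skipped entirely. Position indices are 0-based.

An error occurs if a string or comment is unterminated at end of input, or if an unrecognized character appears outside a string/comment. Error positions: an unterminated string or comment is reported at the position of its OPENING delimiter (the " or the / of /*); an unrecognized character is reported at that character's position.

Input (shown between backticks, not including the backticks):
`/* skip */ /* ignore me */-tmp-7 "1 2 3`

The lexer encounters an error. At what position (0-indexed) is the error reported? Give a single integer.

pos=0: enter COMMENT mode (saw '/*')
exit COMMENT mode (now at pos=10)
pos=11: enter COMMENT mode (saw '/*')
exit COMMENT mode (now at pos=26)
pos=26: emit MINUS '-'
pos=27: emit ID 'tmp' (now at pos=30)
pos=30: emit MINUS '-'
pos=31: emit NUM '7' (now at pos=32)
pos=33: enter STRING mode
pos=33: ERROR — unterminated string

Answer: 33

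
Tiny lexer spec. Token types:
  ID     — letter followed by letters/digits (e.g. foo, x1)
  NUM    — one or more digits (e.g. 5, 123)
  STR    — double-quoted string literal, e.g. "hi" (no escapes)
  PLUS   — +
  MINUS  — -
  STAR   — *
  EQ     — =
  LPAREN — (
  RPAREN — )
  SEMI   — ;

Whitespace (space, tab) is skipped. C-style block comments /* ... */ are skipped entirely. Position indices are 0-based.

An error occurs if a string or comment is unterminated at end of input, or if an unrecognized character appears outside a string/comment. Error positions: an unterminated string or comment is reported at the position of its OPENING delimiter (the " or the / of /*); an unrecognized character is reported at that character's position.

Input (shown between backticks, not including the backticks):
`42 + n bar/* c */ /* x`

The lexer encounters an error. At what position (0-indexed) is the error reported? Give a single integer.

Answer: 18

Derivation:
pos=0: emit NUM '42' (now at pos=2)
pos=3: emit PLUS '+'
pos=5: emit ID 'n' (now at pos=6)
pos=7: emit ID 'bar' (now at pos=10)
pos=10: enter COMMENT mode (saw '/*')
exit COMMENT mode (now at pos=17)
pos=18: enter COMMENT mode (saw '/*')
pos=18: ERROR — unterminated comment (reached EOF)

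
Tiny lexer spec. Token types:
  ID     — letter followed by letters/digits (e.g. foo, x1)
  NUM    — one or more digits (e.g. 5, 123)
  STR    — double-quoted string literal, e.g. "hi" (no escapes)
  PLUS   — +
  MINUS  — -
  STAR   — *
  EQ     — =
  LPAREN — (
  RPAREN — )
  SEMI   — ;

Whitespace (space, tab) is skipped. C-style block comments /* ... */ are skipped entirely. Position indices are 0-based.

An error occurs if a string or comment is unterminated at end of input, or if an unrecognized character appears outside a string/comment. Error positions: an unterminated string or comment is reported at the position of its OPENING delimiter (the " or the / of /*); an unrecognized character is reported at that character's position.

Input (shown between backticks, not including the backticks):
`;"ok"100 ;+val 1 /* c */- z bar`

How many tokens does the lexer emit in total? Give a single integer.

pos=0: emit SEMI ';'
pos=1: enter STRING mode
pos=1: emit STR "ok" (now at pos=5)
pos=5: emit NUM '100' (now at pos=8)
pos=9: emit SEMI ';'
pos=10: emit PLUS '+'
pos=11: emit ID 'val' (now at pos=14)
pos=15: emit NUM '1' (now at pos=16)
pos=17: enter COMMENT mode (saw '/*')
exit COMMENT mode (now at pos=24)
pos=24: emit MINUS '-'
pos=26: emit ID 'z' (now at pos=27)
pos=28: emit ID 'bar' (now at pos=31)
DONE. 10 tokens: [SEMI, STR, NUM, SEMI, PLUS, ID, NUM, MINUS, ID, ID]

Answer: 10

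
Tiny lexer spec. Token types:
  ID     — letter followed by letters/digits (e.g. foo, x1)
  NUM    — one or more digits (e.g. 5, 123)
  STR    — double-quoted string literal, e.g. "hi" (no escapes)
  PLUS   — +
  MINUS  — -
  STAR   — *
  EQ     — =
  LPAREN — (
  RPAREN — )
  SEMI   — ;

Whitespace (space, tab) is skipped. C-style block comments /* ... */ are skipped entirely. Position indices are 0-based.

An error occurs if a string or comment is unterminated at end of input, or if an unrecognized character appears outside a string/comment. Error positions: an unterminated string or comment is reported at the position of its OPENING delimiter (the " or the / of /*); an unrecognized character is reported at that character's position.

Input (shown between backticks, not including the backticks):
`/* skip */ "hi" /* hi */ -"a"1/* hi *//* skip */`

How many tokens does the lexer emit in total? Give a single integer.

pos=0: enter COMMENT mode (saw '/*')
exit COMMENT mode (now at pos=10)
pos=11: enter STRING mode
pos=11: emit STR "hi" (now at pos=15)
pos=16: enter COMMENT mode (saw '/*')
exit COMMENT mode (now at pos=24)
pos=25: emit MINUS '-'
pos=26: enter STRING mode
pos=26: emit STR "a" (now at pos=29)
pos=29: emit NUM '1' (now at pos=30)
pos=30: enter COMMENT mode (saw '/*')
exit COMMENT mode (now at pos=38)
pos=38: enter COMMENT mode (saw '/*')
exit COMMENT mode (now at pos=48)
DONE. 4 tokens: [STR, MINUS, STR, NUM]

Answer: 4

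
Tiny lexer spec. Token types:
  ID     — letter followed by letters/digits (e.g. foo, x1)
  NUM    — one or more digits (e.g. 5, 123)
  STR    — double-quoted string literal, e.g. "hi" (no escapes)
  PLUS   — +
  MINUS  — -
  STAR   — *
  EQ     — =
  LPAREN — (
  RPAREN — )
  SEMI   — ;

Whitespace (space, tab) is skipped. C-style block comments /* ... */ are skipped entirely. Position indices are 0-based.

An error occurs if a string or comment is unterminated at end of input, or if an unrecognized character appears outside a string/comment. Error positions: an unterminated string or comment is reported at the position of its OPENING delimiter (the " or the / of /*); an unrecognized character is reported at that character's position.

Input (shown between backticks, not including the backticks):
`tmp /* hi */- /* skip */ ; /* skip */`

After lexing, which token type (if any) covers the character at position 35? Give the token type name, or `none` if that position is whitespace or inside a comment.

Answer: none

Derivation:
pos=0: emit ID 'tmp' (now at pos=3)
pos=4: enter COMMENT mode (saw '/*')
exit COMMENT mode (now at pos=12)
pos=12: emit MINUS '-'
pos=14: enter COMMENT mode (saw '/*')
exit COMMENT mode (now at pos=24)
pos=25: emit SEMI ';'
pos=27: enter COMMENT mode (saw '/*')
exit COMMENT mode (now at pos=37)
DONE. 3 tokens: [ID, MINUS, SEMI]
Position 35: char is '*' -> none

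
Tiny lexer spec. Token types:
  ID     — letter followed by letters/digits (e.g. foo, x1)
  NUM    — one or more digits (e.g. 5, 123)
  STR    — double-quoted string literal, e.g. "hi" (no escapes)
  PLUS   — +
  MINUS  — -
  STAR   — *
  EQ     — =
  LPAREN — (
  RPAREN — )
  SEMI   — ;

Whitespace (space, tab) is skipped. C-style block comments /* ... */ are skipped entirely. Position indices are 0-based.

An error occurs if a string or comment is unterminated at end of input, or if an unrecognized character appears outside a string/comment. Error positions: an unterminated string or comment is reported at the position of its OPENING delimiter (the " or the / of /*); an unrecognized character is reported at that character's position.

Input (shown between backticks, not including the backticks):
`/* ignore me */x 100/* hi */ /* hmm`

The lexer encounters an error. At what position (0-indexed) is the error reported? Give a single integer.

pos=0: enter COMMENT mode (saw '/*')
exit COMMENT mode (now at pos=15)
pos=15: emit ID 'x' (now at pos=16)
pos=17: emit NUM '100' (now at pos=20)
pos=20: enter COMMENT mode (saw '/*')
exit COMMENT mode (now at pos=28)
pos=29: enter COMMENT mode (saw '/*')
pos=29: ERROR — unterminated comment (reached EOF)

Answer: 29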